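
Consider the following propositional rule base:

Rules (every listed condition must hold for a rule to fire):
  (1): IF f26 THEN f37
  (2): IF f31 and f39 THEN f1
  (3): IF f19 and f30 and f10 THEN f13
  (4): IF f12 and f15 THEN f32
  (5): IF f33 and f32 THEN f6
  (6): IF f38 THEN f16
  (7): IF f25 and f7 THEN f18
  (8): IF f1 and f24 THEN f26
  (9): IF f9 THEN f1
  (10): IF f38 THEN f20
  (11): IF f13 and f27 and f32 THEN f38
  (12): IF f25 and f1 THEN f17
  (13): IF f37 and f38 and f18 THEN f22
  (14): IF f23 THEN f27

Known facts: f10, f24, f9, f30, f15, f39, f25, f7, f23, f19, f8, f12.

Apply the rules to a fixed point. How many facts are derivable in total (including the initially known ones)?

Round 1: (3) [IF f19 and f30 and f10 THEN f13]; (4) [IF f12 and f15 THEN f32]; (7) [IF f25 and f7 THEN f18]; (9) [IF f9 THEN f1]; (14) [IF f23 THEN f27]. New: f13, f32, f18, f1, f27.
Round 2: (8) [IF f1 and f24 THEN f26]; (11) [IF f13 and f27 and f32 THEN f38]; (12) [IF f25 and f1 THEN f17]. New: f26, f38, f17.
Round 3: (1) [IF f26 THEN f37]; (6) [IF f38 THEN f16]; (10) [IF f38 THEN f20]. New: f37, f16, f20.
Round 4: (13) [IF f37 and f38 and f18 THEN f22]. New: f22.
Closure: {f1, f10, f12, f13, f15, f16, f17, f18, f19, f20, f22, f23, f24, f25, f26, f27, f30, f32, f37, f38, f39, f7, f8, f9} — 24 facts.

24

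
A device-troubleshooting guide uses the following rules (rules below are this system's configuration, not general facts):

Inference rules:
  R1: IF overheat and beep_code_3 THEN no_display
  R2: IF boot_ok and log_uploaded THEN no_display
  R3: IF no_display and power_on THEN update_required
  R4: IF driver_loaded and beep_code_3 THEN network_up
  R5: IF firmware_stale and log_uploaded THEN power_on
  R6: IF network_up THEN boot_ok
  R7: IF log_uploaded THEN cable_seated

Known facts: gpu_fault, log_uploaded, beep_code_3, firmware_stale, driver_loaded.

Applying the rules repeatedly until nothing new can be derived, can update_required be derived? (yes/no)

Round 1: R4 [IF driver_loaded and beep_code_3 THEN network_up]; R5 [IF firmware_stale and log_uploaded THEN power_on]; R7 [IF log_uploaded THEN cable_seated]. New: network_up, power_on, cable_seated.
Round 2: R6 [IF network_up THEN boot_ok]. New: boot_ok.
Round 3: R2 [IF boot_ok and log_uploaded THEN no_display]. New: no_display.
Round 4: R3 [IF no_display and power_on THEN update_required]. New: update_required.
update_required appears in round 4, so it is derivable.

yes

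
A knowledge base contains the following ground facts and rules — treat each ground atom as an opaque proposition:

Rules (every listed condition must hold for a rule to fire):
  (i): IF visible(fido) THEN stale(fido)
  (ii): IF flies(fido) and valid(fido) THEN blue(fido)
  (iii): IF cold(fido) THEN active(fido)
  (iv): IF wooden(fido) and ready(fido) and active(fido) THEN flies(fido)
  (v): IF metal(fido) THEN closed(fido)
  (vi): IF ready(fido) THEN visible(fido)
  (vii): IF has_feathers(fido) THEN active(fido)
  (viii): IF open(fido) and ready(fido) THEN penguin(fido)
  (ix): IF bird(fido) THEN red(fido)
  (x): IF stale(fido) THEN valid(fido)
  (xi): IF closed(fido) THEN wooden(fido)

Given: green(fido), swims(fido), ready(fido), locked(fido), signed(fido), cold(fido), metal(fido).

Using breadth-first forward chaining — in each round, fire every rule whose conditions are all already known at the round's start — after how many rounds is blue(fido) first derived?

Round 1: (iii) [IF cold(fido) THEN active(fido)]; (v) [IF metal(fido) THEN closed(fido)]; (vi) [IF ready(fido) THEN visible(fido)]. New: active(fido), closed(fido), visible(fido).
Round 2: (i) [IF visible(fido) THEN stale(fido)]; (xi) [IF closed(fido) THEN wooden(fido)]. New: stale(fido), wooden(fido).
Round 3: (iv) [IF wooden(fido) and ready(fido) and active(fido) THEN flies(fido)]; (x) [IF stale(fido) THEN valid(fido)]. New: flies(fido), valid(fido).
Round 4: (ii) [IF flies(fido) and valid(fido) THEN blue(fido)]. New: blue(fido).
blue(fido) first appears in round 4.

4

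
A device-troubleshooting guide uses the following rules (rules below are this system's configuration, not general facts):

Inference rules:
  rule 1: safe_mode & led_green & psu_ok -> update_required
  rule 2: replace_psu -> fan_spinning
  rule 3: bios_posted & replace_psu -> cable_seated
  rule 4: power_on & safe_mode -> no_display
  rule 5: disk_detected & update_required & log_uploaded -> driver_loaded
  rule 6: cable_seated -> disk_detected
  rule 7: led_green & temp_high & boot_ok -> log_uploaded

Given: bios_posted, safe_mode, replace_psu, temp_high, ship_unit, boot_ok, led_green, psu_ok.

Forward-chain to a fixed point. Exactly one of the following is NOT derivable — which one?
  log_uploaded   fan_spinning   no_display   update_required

no_display

Round 1: rule 1 [safe_mode & led_green & psu_ok -> update_required]; rule 2 [replace_psu -> fan_spinning]; rule 3 [bios_posted & replace_psu -> cable_seated]; rule 7 [led_green & temp_high & boot_ok -> log_uploaded]. New: update_required, fan_spinning, cable_seated, log_uploaded.
Round 2: rule 6 [cable_seated -> disk_detected]. New: disk_detected.
Round 3: rule 5 [disk_detected & update_required & log_uploaded -> driver_loaded]. New: driver_loaded.
Derived: log_uploaded (round 1), fan_spinning (round 1), update_required (round 1). no_display never appears in any round.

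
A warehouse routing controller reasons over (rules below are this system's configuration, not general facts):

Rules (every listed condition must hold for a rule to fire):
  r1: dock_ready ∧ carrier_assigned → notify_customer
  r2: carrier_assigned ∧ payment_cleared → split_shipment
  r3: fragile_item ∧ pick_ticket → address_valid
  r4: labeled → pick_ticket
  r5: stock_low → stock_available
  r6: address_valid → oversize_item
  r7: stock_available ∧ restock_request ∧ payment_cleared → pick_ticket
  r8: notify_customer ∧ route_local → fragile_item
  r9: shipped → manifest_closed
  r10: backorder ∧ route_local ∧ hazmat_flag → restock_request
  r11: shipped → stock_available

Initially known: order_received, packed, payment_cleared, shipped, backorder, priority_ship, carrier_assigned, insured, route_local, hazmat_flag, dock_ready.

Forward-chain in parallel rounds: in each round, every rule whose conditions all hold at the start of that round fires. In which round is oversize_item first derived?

Round 1: r1 [dock_ready ∧ carrier_assigned → notify_customer]; r2 [carrier_assigned ∧ payment_cleared → split_shipment]; r9 [shipped → manifest_closed]; r10 [backorder ∧ route_local ∧ hazmat_flag → restock_request]; r11 [shipped → stock_available]. New: notify_customer, split_shipment, manifest_closed, restock_request, stock_available.
Round 2: r7 [stock_available ∧ restock_request ∧ payment_cleared → pick_ticket]; r8 [notify_customer ∧ route_local → fragile_item]. New: pick_ticket, fragile_item.
Round 3: r3 [fragile_item ∧ pick_ticket → address_valid]. New: address_valid.
Round 4: r6 [address_valid → oversize_item]. New: oversize_item.
oversize_item first appears in round 4.

4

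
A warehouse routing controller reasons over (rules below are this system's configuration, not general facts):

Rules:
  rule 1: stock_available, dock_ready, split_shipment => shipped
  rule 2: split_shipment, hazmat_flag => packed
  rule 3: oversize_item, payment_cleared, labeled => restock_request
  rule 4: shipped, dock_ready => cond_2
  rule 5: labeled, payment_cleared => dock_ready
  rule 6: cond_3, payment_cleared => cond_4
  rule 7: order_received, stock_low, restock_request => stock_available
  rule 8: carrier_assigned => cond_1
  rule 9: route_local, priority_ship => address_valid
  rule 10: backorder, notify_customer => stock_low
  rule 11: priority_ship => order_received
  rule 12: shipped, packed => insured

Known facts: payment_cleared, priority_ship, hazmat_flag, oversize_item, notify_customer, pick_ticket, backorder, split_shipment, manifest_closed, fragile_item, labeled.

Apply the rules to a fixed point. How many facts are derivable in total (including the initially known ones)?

20

Round 1 fires rule 2, rule 3, rule 5, rule 10, rule 11, giving packed, restock_request, dock_ready, stock_low, order_received.
Round 2 fires rule 7, giving stock_available.
Round 3 fires rule 1, giving shipped.
Round 4 fires rule 4, rule 12, giving cond_2, insured.
Closure: {backorder, cond_2, dock_ready, fragile_item, hazmat_flag, insured, labeled, manifest_closed, notify_customer, order_received, oversize_item, packed, payment_cleared, pick_ticket, priority_ship, restock_request, shipped, split_shipment, stock_available, stock_low} — 20 facts.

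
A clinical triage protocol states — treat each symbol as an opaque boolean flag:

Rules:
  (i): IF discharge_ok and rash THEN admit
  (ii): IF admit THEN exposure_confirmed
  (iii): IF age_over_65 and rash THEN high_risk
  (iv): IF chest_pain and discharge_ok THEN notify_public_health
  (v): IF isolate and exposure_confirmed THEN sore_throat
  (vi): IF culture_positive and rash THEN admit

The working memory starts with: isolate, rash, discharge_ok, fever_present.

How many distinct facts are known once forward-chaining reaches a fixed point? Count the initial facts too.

Round 1: (i) [IF discharge_ok and rash THEN admit]. New: admit.
Round 2: (ii) [IF admit THEN exposure_confirmed]. New: exposure_confirmed.
Round 3: (v) [IF isolate and exposure_confirmed THEN sore_throat]. New: sore_throat.
Closure: {admit, discharge_ok, exposure_confirmed, fever_present, isolate, rash, sore_throat} — 7 facts.

7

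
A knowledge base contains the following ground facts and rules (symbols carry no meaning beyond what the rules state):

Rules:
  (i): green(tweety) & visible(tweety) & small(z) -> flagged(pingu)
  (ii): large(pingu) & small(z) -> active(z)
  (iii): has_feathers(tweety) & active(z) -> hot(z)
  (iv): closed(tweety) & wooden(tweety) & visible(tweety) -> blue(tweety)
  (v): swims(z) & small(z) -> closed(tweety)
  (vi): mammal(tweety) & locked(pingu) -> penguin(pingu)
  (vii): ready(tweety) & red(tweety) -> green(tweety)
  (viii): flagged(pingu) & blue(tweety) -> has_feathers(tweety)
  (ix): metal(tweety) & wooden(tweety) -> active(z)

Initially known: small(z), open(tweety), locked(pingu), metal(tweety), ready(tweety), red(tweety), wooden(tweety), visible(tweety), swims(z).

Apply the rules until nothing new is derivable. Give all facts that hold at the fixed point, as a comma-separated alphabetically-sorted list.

Round 1: (v) [swims(z) & small(z) -> closed(tweety)]; (vii) [ready(tweety) & red(tweety) -> green(tweety)]; (ix) [metal(tweety) & wooden(tweety) -> active(z)]. New: closed(tweety), green(tweety), active(z).
Round 2: (i) [green(tweety) & visible(tweety) & small(z) -> flagged(pingu)]; (iv) [closed(tweety) & wooden(tweety) & visible(tweety) -> blue(tweety)]. New: flagged(pingu), blue(tweety).
Round 3: (viii) [flagged(pingu) & blue(tweety) -> has_feathers(tweety)]. New: has_feathers(tweety).
Round 4: (iii) [has_feathers(tweety) & active(z) -> hot(z)]. New: hot(z).

active(z), blue(tweety), closed(tweety), flagged(pingu), green(tweety), has_feathers(tweety), hot(z), locked(pingu), metal(tweety), open(tweety), ready(tweety), red(tweety), small(z), swims(z), visible(tweety), wooden(tweety)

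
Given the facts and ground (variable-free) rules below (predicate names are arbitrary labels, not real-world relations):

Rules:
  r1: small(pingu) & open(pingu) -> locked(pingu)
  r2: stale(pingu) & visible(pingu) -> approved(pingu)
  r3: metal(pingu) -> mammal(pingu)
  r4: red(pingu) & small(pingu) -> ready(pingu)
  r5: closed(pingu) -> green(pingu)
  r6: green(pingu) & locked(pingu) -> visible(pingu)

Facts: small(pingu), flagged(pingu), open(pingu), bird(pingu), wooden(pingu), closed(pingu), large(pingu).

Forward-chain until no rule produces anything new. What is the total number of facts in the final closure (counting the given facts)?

Round 1 fires r1, r5, giving locked(pingu), green(pingu).
Round 2 fires r6, giving visible(pingu).
Closure: {bird(pingu), closed(pingu), flagged(pingu), green(pingu), large(pingu), locked(pingu), open(pingu), small(pingu), visible(pingu), wooden(pingu)} — 10 facts.

10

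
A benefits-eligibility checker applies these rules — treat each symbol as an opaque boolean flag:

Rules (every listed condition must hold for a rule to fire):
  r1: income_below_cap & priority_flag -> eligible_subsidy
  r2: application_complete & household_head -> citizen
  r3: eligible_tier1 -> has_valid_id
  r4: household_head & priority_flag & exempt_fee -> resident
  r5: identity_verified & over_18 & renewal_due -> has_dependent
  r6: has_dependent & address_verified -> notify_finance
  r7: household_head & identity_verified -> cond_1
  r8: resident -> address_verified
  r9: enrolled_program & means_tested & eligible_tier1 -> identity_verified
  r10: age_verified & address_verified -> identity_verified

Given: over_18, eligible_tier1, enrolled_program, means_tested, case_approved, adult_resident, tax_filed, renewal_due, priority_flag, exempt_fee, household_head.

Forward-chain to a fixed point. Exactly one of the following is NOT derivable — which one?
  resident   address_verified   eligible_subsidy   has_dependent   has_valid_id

eligible_subsidy

Round 1: r3 [eligible_tier1 -> has_valid_id]; r4 [household_head & priority_flag & exempt_fee -> resident]; r9 [enrolled_program & means_tested & eligible_tier1 -> identity_verified]. New: has_valid_id, resident, identity_verified.
Round 2: r5 [identity_verified & over_18 & renewal_due -> has_dependent]; r7 [household_head & identity_verified -> cond_1]; r8 [resident -> address_verified]. New: has_dependent, cond_1, address_verified.
Round 3: r6 [has_dependent & address_verified -> notify_finance]. New: notify_finance.
Derived: resident (round 1), address_verified (round 2), has_valid_id (round 1), has_dependent (round 2). eligible_subsidy never appears in any round.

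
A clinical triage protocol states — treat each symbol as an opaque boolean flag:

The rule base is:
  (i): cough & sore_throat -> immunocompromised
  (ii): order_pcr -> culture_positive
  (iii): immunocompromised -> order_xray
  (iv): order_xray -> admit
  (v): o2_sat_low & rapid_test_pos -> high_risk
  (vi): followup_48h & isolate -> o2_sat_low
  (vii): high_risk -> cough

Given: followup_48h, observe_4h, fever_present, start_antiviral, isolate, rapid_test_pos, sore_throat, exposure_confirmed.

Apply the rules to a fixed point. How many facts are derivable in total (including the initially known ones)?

Round 1: (vi) [followup_48h & isolate -> o2_sat_low]. Adds o2_sat_low.
Round 2: (v) [o2_sat_low & rapid_test_pos -> high_risk]. Adds high_risk.
Round 3: (vii) [high_risk -> cough]. Adds cough.
Round 4: (i) [cough & sore_throat -> immunocompromised]. Adds immunocompromised.
Round 5: (iii) [immunocompromised -> order_xray]. Adds order_xray.
Round 6: (iv) [order_xray -> admit]. Adds admit.
Closure: {admit, cough, exposure_confirmed, fever_present, followup_48h, high_risk, immunocompromised, isolate, o2_sat_low, observe_4h, order_xray, rapid_test_pos, sore_throat, start_antiviral} — 14 facts.

14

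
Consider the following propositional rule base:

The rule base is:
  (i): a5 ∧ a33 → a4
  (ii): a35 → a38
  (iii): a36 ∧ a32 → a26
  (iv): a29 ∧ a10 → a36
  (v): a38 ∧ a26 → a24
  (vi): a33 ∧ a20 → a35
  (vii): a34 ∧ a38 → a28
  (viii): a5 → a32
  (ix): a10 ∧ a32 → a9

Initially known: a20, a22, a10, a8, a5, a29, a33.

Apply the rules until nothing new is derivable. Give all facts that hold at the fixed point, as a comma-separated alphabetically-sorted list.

Round 1 fires (i), (iv), (vi), (viii), giving a4, a36, a35, a32.
Round 2 fires (ii), (iii), (ix), giving a38, a26, a9.
Round 3 fires (v), giving a24.

a10, a20, a22, a24, a26, a29, a32, a33, a35, a36, a38, a4, a5, a8, a9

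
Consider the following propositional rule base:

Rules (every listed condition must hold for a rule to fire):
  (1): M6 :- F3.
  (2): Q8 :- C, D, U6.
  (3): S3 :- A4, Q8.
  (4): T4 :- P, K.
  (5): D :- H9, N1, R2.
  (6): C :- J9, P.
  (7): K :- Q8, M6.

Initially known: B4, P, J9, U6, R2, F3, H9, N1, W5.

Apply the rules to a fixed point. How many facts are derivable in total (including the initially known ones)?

15

Round 1: (1) [M6 :- F3.]; (5) [D :- H9, N1, R2.]; (6) [C :- J9, P.]. New: M6, D, C.
Round 2: (2) [Q8 :- C, D, U6.]. New: Q8.
Round 3: (7) [K :- Q8, M6.]. New: K.
Round 4: (4) [T4 :- P, K.]. New: T4.
Closure: {B4, C, D, F3, H9, J9, K, M6, N1, P, Q8, R2, T4, U6, W5} — 15 facts.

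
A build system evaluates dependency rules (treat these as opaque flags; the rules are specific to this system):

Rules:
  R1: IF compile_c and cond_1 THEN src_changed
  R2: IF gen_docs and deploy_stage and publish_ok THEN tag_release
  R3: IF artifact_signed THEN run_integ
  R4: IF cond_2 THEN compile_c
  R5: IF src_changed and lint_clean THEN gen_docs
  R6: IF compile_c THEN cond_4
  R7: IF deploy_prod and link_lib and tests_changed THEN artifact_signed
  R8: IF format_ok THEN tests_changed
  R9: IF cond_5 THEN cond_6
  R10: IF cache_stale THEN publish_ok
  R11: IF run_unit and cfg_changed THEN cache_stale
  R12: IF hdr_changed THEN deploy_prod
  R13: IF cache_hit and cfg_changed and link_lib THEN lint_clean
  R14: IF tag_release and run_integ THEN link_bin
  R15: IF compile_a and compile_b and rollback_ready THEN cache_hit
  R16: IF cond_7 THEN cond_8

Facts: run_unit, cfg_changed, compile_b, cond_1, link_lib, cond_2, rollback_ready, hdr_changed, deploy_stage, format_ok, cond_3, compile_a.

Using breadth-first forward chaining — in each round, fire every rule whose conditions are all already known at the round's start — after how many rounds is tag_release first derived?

Round 1: R4 [IF cond_2 THEN compile_c]; R8 [IF format_ok THEN tests_changed]; R11 [IF run_unit and cfg_changed THEN cache_stale]; R12 [IF hdr_changed THEN deploy_prod]; R15 [IF compile_a and compile_b and rollback_ready THEN cache_hit]. Adds compile_c, tests_changed, cache_stale, deploy_prod, cache_hit.
Round 2: R1 [IF compile_c and cond_1 THEN src_changed]; R6 [IF compile_c THEN cond_4]; R7 [IF deploy_prod and link_lib and tests_changed THEN artifact_signed]; R10 [IF cache_stale THEN publish_ok]; R13 [IF cache_hit and cfg_changed and link_lib THEN lint_clean]. Adds src_changed, cond_4, artifact_signed, publish_ok, lint_clean.
Round 3: R3 [IF artifact_signed THEN run_integ]; R5 [IF src_changed and lint_clean THEN gen_docs]. Adds run_integ, gen_docs.
Round 4: R2 [IF gen_docs and deploy_stage and publish_ok THEN tag_release]. Adds tag_release.
tag_release first appears in round 4.

4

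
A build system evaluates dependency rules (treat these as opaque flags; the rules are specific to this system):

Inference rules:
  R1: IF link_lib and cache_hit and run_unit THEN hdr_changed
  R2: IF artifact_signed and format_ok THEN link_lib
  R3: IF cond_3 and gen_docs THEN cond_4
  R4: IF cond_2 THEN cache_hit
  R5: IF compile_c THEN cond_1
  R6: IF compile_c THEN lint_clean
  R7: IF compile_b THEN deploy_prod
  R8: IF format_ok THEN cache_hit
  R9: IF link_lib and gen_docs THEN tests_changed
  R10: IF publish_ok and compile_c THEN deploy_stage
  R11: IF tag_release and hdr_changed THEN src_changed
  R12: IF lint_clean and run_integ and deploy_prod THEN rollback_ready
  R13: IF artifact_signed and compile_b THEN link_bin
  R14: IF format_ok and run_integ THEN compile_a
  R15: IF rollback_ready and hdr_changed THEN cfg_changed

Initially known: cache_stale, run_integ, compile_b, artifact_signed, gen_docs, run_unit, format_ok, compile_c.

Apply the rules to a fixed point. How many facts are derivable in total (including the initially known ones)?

Round 1: R2 [IF artifact_signed and format_ok THEN link_lib]; R5 [IF compile_c THEN cond_1]; R6 [IF compile_c THEN lint_clean]; R7 [IF compile_b THEN deploy_prod]; R8 [IF format_ok THEN cache_hit]; R13 [IF artifact_signed and compile_b THEN link_bin]; R14 [IF format_ok and run_integ THEN compile_a]. New: link_lib, cond_1, lint_clean, deploy_prod, cache_hit, link_bin, compile_a.
Round 2: R1 [IF link_lib and cache_hit and run_unit THEN hdr_changed]; R9 [IF link_lib and gen_docs THEN tests_changed]; R12 [IF lint_clean and run_integ and deploy_prod THEN rollback_ready]. New: hdr_changed, tests_changed, rollback_ready.
Round 3: R15 [IF rollback_ready and hdr_changed THEN cfg_changed]. New: cfg_changed.
Closure: {artifact_signed, cache_hit, cache_stale, cfg_changed, compile_a, compile_b, compile_c, cond_1, deploy_prod, format_ok, gen_docs, hdr_changed, link_bin, link_lib, lint_clean, rollback_ready, run_integ, run_unit, tests_changed} — 19 facts.

19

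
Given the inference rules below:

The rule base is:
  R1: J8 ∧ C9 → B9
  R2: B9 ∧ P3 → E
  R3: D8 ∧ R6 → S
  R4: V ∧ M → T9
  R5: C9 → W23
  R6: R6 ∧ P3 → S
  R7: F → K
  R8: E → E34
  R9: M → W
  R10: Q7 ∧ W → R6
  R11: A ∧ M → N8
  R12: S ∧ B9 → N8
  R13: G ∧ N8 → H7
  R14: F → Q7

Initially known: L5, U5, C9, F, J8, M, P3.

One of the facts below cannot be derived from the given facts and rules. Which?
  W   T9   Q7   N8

Round 1 fires R1, R5, R7, R9, R14, giving B9, W23, K, W, Q7.
Round 2 fires R2, R10, giving E, R6.
Round 3 fires R6, R8, giving S, E34.
Round 4 fires R12, giving N8.
Derived: Q7 (round 1), N8 (round 4), W (round 1). T9 never appears in any round.

T9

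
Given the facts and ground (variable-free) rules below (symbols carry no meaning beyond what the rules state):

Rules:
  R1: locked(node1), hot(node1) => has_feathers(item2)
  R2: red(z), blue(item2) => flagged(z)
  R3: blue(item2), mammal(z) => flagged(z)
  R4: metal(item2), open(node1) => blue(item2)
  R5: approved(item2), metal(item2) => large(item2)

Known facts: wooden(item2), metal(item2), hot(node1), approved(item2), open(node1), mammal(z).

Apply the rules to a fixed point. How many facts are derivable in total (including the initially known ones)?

[1] R4 [metal(item2), open(node1) => blue(item2)]; R5 [approved(item2), metal(item2) => large(item2)]. ⇒ new: blue(item2), large(item2).
[2] R3 [blue(item2), mammal(z) => flagged(z)]. ⇒ new: flagged(z).
Closure: {approved(item2), blue(item2), flagged(z), hot(node1), large(item2), mammal(z), metal(item2), open(node1), wooden(item2)} — 9 facts.

9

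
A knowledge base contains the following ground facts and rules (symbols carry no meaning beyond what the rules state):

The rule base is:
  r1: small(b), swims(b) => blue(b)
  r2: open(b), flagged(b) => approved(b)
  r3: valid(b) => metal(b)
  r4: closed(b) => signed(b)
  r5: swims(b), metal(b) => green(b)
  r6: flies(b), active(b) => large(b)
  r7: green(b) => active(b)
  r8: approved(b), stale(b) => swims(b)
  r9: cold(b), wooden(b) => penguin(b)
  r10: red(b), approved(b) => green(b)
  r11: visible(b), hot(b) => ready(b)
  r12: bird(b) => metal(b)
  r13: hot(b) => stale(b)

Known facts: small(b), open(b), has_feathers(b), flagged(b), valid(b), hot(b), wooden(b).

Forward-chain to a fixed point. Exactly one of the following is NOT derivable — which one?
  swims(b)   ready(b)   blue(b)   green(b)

ready(b)

[1] r2 [open(b), flagged(b) => approved(b)]; r3 [valid(b) => metal(b)]; r13 [hot(b) => stale(b)]. ⇒ new: approved(b), metal(b), stale(b).
[2] r8 [approved(b), stale(b) => swims(b)]. ⇒ new: swims(b).
[3] r1 [small(b), swims(b) => blue(b)]; r5 [swims(b), metal(b) => green(b)]. ⇒ new: blue(b), green(b).
[4] r7 [green(b) => active(b)]. ⇒ new: active(b).
Derived: green(b) (round 3), blue(b) (round 3), swims(b) (round 2). ready(b) never appears in any round.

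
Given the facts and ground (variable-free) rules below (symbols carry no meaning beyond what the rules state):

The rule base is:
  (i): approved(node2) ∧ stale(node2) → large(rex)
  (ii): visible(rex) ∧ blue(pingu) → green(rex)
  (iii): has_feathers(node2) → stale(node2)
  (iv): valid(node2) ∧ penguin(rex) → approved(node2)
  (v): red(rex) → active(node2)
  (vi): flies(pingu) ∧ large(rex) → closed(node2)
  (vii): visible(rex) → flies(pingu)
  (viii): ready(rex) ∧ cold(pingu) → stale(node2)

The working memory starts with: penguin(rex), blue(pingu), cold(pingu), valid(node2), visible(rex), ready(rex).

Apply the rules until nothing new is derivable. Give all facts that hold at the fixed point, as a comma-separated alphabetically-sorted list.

approved(node2), blue(pingu), closed(node2), cold(pingu), flies(pingu), green(rex), large(rex), penguin(rex), ready(rex), stale(node2), valid(node2), visible(rex)

[1] (ii) [visible(rex) ∧ blue(pingu) → green(rex)]; (iv) [valid(node2) ∧ penguin(rex) → approved(node2)]; (vii) [visible(rex) → flies(pingu)]; (viii) [ready(rex) ∧ cold(pingu) → stale(node2)]. ⇒ new: green(rex), approved(node2), flies(pingu), stale(node2).
[2] (i) [approved(node2) ∧ stale(node2) → large(rex)]. ⇒ new: large(rex).
[3] (vi) [flies(pingu) ∧ large(rex) → closed(node2)]. ⇒ new: closed(node2).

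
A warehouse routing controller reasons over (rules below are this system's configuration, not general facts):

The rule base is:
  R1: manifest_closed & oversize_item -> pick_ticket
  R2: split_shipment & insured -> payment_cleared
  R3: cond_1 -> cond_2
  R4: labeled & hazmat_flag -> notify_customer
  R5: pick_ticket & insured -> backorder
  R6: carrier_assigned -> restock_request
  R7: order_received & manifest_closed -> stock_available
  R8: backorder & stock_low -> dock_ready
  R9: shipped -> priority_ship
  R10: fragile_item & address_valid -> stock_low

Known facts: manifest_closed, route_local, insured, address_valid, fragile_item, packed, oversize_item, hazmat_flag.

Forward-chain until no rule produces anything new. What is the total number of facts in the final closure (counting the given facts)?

Round 1 fires R1, R10, giving pick_ticket, stock_low.
Round 2 fires R5, giving backorder.
Round 3 fires R8, giving dock_ready.
Closure: {address_valid, backorder, dock_ready, fragile_item, hazmat_flag, insured, manifest_closed, oversize_item, packed, pick_ticket, route_local, stock_low} — 12 facts.

12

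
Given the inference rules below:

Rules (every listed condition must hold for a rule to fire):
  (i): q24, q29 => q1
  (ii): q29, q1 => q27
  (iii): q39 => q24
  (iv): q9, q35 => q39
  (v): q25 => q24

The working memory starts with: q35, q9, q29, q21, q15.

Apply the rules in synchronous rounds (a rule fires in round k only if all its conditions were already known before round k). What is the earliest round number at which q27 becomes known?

Round 1 fires (iv), giving q39.
Round 2 fires (iii), giving q24.
Round 3 fires (i), giving q1.
Round 4 fires (ii), giving q27.
q27 first appears in round 4.

4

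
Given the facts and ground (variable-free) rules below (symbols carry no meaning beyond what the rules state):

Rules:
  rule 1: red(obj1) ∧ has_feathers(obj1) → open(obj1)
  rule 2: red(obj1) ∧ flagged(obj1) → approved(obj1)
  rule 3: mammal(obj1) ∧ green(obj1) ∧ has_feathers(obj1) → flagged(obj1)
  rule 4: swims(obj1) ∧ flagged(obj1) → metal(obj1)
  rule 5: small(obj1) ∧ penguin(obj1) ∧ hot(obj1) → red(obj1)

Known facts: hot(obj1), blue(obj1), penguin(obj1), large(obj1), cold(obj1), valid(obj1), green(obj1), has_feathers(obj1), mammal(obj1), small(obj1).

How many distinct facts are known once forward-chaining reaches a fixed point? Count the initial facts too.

Round 1 fires rule 3, rule 5, giving flagged(obj1), red(obj1).
Round 2 fires rule 1, rule 2, giving open(obj1), approved(obj1).
Closure: {approved(obj1), blue(obj1), cold(obj1), flagged(obj1), green(obj1), has_feathers(obj1), hot(obj1), large(obj1), mammal(obj1), open(obj1), penguin(obj1), red(obj1), small(obj1), valid(obj1)} — 14 facts.

14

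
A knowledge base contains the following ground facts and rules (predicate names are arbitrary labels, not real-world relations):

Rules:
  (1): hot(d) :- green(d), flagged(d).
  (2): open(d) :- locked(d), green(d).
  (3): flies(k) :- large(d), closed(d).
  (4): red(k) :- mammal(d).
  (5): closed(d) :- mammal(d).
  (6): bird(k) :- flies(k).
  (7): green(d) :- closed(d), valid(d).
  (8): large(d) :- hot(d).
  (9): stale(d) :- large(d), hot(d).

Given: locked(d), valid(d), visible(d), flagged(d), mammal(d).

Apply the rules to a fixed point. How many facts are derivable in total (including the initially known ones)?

Round 1 fires (4), (5), giving red(k), closed(d).
Round 2 fires (7), giving green(d).
Round 3 fires (1), (2), giving hot(d), open(d).
Round 4 fires (8), giving large(d).
Round 5 fires (3), (9), giving flies(k), stale(d).
Round 6 fires (6), giving bird(k).
Closure: {bird(k), closed(d), flagged(d), flies(k), green(d), hot(d), large(d), locked(d), mammal(d), open(d), red(k), stale(d), valid(d), visible(d)} — 14 facts.

14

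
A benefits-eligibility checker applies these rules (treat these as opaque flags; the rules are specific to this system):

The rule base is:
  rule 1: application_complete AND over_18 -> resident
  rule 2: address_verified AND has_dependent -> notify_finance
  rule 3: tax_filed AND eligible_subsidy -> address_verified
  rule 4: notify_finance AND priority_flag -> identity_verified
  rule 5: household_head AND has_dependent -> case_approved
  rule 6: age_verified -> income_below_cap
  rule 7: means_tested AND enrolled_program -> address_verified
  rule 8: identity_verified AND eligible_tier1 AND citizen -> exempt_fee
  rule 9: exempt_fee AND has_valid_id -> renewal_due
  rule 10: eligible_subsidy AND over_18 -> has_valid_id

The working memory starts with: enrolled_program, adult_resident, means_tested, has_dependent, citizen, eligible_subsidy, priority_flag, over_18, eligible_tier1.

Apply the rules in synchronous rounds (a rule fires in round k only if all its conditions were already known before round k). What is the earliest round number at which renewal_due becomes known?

5

Round 1 — rule 7, rule 10, derive address_verified, has_valid_id.
Round 2 — rule 2, derive notify_finance.
Round 3 — rule 4, derive identity_verified.
Round 4 — rule 8, derive exempt_fee.
Round 5 — rule 9, derive renewal_due.
renewal_due first appears in round 5.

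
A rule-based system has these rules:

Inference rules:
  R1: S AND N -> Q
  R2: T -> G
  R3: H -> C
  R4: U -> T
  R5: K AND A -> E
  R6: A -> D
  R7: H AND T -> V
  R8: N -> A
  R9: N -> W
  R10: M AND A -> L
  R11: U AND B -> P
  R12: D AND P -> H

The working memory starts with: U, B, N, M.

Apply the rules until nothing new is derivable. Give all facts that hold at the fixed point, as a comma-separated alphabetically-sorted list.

A, B, C, D, G, H, L, M, N, P, T, U, V, W

Round 1 — R4, R8, R9, R11, derive T, A, W, P.
Round 2 — R2, R6, R10, derive G, D, L.
Round 3 — R12, derive H.
Round 4 — R3, R7, derive C, V.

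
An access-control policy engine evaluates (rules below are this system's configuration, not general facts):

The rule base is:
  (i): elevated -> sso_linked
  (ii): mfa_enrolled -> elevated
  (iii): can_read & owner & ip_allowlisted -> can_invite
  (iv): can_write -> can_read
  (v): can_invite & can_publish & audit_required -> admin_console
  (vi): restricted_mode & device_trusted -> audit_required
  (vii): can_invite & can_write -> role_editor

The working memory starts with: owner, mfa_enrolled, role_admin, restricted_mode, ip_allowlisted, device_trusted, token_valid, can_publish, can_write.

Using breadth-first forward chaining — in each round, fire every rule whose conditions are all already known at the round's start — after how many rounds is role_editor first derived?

3

Round 1: (ii) [mfa_enrolled -> elevated]; (iv) [can_write -> can_read]; (vi) [restricted_mode & device_trusted -> audit_required]. New: elevated, can_read, audit_required.
Round 2: (i) [elevated -> sso_linked]; (iii) [can_read & owner & ip_allowlisted -> can_invite]. New: sso_linked, can_invite.
Round 3: (v) [can_invite & can_publish & audit_required -> admin_console]; (vii) [can_invite & can_write -> role_editor]. New: admin_console, role_editor.
role_editor first appears in round 3.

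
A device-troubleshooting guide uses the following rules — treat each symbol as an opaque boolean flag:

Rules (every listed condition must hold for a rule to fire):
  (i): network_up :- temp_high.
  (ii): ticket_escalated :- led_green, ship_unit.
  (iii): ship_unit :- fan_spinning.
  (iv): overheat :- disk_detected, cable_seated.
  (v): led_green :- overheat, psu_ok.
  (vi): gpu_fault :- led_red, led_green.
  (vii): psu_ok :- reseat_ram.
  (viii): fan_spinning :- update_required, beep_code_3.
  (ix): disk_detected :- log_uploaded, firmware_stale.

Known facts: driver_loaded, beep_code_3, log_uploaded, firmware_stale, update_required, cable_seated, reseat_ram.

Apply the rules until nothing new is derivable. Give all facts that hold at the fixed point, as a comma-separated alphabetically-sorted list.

Round 1: (vii) [psu_ok :- reseat_ram.]; (viii) [fan_spinning :- update_required, beep_code_3.]; (ix) [disk_detected :- log_uploaded, firmware_stale.]. New: psu_ok, fan_spinning, disk_detected.
Round 2: (iii) [ship_unit :- fan_spinning.]; (iv) [overheat :- disk_detected, cable_seated.]. New: ship_unit, overheat.
Round 3: (v) [led_green :- overheat, psu_ok.]. New: led_green.
Round 4: (ii) [ticket_escalated :- led_green, ship_unit.]. New: ticket_escalated.

beep_code_3, cable_seated, disk_detected, driver_loaded, fan_spinning, firmware_stale, led_green, log_uploaded, overheat, psu_ok, reseat_ram, ship_unit, ticket_escalated, update_required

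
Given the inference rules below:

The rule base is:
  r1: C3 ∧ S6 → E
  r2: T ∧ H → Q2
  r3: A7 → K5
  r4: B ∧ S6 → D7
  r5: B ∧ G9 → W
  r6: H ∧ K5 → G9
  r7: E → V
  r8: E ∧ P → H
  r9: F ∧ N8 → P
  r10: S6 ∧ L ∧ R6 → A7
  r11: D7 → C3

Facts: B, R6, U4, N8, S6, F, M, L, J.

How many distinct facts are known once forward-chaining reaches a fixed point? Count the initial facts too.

[1] r4 [B ∧ S6 → D7]; r9 [F ∧ N8 → P]; r10 [S6 ∧ L ∧ R6 → A7]. ⇒ new: D7, P, A7.
[2] r3 [A7 → K5]; r11 [D7 → C3]. ⇒ new: K5, C3.
[3] r1 [C3 ∧ S6 → E]. ⇒ new: E.
[4] r7 [E → V]; r8 [E ∧ P → H]. ⇒ new: V, H.
[5] r6 [H ∧ K5 → G9]. ⇒ new: G9.
[6] r5 [B ∧ G9 → W]. ⇒ new: W.
Closure: {A7, B, C3, D7, E, F, G9, H, J, K5, L, M, N8, P, R6, S6, U4, V, W} — 19 facts.

19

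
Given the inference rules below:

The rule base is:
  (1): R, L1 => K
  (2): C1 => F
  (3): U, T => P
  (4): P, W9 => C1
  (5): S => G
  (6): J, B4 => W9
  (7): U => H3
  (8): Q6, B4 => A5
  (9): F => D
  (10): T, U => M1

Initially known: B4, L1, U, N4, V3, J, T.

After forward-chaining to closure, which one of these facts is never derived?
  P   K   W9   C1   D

Round 1: (3) [U, T => P]; (6) [J, B4 => W9]; (7) [U => H3]; (10) [T, U => M1]. Adds P, W9, H3, M1.
Round 2: (4) [P, W9 => C1]. Adds C1.
Round 3: (2) [C1 => F]. Adds F.
Round 4: (9) [F => D]. Adds D.
Derived: P (round 1), W9 (round 1), D (round 4), C1 (round 2). K never appears in any round.

K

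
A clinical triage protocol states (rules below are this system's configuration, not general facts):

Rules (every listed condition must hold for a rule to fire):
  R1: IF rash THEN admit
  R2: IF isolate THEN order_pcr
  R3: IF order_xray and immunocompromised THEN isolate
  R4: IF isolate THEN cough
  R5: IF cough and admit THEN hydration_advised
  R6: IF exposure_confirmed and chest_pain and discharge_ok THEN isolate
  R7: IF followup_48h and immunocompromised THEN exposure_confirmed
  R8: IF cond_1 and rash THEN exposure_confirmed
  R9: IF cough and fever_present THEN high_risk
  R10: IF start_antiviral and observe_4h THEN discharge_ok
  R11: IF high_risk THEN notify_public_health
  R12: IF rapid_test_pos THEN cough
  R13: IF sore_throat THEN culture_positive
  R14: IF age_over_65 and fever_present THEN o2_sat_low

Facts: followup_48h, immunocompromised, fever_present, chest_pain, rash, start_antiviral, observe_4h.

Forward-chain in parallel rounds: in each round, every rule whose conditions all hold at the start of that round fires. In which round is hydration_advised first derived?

Round 1 — R1, R7, R10, derive admit, exposure_confirmed, discharge_ok.
Round 2 — R6, derive isolate.
Round 3 — R2, R4, derive order_pcr, cough.
Round 4 — R5, R9, derive hydration_advised, high_risk.
hydration_advised first appears in round 4.

4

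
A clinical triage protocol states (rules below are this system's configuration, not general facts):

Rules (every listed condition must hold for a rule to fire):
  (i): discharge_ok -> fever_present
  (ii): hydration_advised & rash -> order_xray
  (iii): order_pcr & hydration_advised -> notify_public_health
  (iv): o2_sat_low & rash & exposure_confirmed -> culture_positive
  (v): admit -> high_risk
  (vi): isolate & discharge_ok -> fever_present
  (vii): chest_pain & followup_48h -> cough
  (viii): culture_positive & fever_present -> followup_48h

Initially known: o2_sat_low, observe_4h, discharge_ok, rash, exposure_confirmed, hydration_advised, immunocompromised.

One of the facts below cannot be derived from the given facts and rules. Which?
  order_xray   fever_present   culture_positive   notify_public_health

Round 1 — (i), (ii), (iv), derive fever_present, order_xray, culture_positive.
Round 2 — (viii), derive followup_48h.
Derived: order_xray (round 1), culture_positive (round 1), fever_present (round 1). notify_public_health never appears in any round.

notify_public_health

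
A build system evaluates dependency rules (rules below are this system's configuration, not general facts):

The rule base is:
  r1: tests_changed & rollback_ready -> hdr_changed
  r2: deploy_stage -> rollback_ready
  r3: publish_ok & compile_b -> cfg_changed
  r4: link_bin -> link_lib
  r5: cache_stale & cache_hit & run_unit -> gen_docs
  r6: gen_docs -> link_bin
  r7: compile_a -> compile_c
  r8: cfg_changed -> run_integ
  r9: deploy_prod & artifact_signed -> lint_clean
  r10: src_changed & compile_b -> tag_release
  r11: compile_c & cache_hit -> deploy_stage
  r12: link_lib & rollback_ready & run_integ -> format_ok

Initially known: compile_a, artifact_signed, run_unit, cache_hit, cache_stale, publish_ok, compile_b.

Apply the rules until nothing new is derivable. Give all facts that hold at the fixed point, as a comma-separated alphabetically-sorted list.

Round 1: r3 [publish_ok & compile_b -> cfg_changed]; r5 [cache_stale & cache_hit & run_unit -> gen_docs]; r7 [compile_a -> compile_c]. New: cfg_changed, gen_docs, compile_c.
Round 2: r6 [gen_docs -> link_bin]; r8 [cfg_changed -> run_integ]; r11 [compile_c & cache_hit -> deploy_stage]. New: link_bin, run_integ, deploy_stage.
Round 3: r2 [deploy_stage -> rollback_ready]; r4 [link_bin -> link_lib]. New: rollback_ready, link_lib.
Round 4: r12 [link_lib & rollback_ready & run_integ -> format_ok]. New: format_ok.

artifact_signed, cache_hit, cache_stale, cfg_changed, compile_a, compile_b, compile_c, deploy_stage, format_ok, gen_docs, link_bin, link_lib, publish_ok, rollback_ready, run_integ, run_unit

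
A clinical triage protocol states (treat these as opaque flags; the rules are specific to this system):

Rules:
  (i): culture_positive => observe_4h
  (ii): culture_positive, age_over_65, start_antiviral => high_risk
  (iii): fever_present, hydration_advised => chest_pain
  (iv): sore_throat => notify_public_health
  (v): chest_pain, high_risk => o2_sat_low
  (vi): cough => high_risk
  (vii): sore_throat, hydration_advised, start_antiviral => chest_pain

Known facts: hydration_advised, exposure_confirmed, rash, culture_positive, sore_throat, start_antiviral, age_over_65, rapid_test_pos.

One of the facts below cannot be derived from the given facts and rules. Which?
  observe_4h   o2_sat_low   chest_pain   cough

cough

Round 1 fires (i), (ii), (iv), (vii), giving observe_4h, high_risk, notify_public_health, chest_pain.
Round 2 fires (v), giving o2_sat_low.
Derived: observe_4h (round 1), o2_sat_low (round 2), chest_pain (round 1). cough never appears in any round.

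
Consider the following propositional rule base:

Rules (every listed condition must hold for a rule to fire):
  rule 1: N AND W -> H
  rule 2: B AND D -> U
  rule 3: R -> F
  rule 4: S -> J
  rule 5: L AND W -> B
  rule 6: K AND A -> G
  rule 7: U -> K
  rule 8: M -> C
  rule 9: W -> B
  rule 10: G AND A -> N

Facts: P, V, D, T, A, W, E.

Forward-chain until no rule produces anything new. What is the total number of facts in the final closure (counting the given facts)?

13

Round 1 fires rule 9, giving B.
Round 2 fires rule 2, giving U.
Round 3 fires rule 7, giving K.
Round 4 fires rule 6, giving G.
Round 5 fires rule 10, giving N.
Round 6 fires rule 1, giving H.
Closure: {A, B, D, E, G, H, K, N, P, T, U, V, W} — 13 facts.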